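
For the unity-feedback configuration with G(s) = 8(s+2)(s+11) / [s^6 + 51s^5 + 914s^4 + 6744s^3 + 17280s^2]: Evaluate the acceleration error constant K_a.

Factoring s^2 from the denominator leaves a polynomial with constant term 17280, so the system is type 2.
K_a = lim_{s→0} s^2·G(s) = 8·2·11 / 17280 = 11/1080.

11/1080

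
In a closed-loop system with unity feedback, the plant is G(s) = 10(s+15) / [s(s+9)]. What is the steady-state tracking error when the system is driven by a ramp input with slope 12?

0.72

The open loop has one pole at the origin → type 1 system.
K_v = lim_{s→0} s·G(s) = 10·15 / (9) = 50/3.
e_ss = 12/K_v = 12/(50/3) = 0.72.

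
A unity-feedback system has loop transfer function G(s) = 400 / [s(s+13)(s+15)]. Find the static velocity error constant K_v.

The open loop has one pole at the origin → type 1 system.
K_v = lim_{s→0} s·G(s) = 400 / (13·15) = 80/39.

80/39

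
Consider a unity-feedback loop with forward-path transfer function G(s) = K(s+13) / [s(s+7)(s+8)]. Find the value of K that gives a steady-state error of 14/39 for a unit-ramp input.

12

System type = 1 (one pole at s=0).
K_v = lim_{s→0} s·G(s) = K·13 / (7·8) = (13/56)·K.
e_ss = 1/K_v = 14/39 ⇒ K_v = 39/14 ⇒ K = (39/14)/(13/56) = 12.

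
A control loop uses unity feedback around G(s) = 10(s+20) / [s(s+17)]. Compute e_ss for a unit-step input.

The open loop has one pole at the origin → type 1 system.
K_p = ∞ for a type-1 system; e_ss to a step is zero.

0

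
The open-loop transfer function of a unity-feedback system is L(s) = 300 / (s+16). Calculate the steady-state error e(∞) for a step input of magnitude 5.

20/79

No free integrators in L(s): this is a type 0 system.
K_p = lim_{s→0} L(s) = 300 / (16) = 18.75.
e_ss = 5/(1 + K_p) = 5/19.75 = 20/79.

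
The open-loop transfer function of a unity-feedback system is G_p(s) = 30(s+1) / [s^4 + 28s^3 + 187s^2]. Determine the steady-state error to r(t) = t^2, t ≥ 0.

187/15

The denominator has no term below 187s^2 — 2 poles at s=0, type 2.
K_a = lim_{s→0} s^2·G_p(s) = 30·1 / 187 = 30/187.
r(t) = t^2 gives R(s) = 2/s^3.
e_ss = 2/K_a = 2/(30/187) = 187/15.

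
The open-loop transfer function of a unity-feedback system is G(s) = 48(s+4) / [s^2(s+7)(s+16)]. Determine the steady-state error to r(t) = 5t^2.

The open loop has two poles at the origin → type 2 system.
K_a = lim_{s→0} s^2·G(s) = 48·4 / (7·16) = 12/7.
r(t) = 5t^2 gives R(s) = 10/s^3.
e_ss = 10/K_a = 10/(12/7) = 35/6.

35/6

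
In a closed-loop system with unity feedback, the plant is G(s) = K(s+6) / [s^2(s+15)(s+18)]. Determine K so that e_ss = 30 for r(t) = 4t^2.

G(s) has two factors of s in the denominator, so the system is type 2.
K_a = lim_{s→0} s^2·G(s) = K·6 / (15·18) = (1/45)·K.
e_ss = 8/K_a = 30 ⇒ K_a = 4/15 ⇒ K = (4/15)/(1/45) = 12.

12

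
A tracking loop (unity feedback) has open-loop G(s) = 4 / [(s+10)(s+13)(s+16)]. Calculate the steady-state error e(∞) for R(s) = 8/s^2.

infinity

The open loop has no poles at the origin → type 0 system.
K_v = lim_{s→0} s·G(s) = 0; the steady-state error to this ramp input grows without bound.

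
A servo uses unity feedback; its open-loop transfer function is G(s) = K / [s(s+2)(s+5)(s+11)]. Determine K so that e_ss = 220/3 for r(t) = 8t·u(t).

12

G(s) has one factor of s in the denominator, so the system is type 1.
K_v = lim_{s→0} s·G(s) = K / (2·5·11) = (1/110)·K.
e_ss = 8/K_v = 220/3 ⇒ K_v = 6/55 ⇒ K = (6/55)/(1/110) = 12.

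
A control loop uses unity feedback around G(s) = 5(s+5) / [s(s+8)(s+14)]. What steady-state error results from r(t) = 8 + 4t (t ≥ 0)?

System type = 1 (one pole at s=0). Treating each term separately:
  • 8: tracked with zero error.
  • 4t: e_ss = 4/K_v with K_v=25/112 → 17.92.
Total e_ss = 17.92.

17.92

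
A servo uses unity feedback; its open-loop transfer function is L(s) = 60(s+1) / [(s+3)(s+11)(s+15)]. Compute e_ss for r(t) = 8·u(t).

264/37

System type = 0 (no poles at s=0).
K_p = lim_{s→0} L(s) = 60·1 / (3·11·15) = 4/33.
e_ss = 8/(1 + K_p) = 8/(37/33) = 264/37.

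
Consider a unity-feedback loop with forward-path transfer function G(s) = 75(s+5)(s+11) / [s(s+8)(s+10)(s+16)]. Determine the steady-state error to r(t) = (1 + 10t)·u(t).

512/165

The open loop has one pole at the origin → type 1 system. By superposition:
  • 1: tracked with zero error.
  • 10t: e_ss = 10/K_v with K_v=825/256 → 512/165.
Total e_ss = 512/165.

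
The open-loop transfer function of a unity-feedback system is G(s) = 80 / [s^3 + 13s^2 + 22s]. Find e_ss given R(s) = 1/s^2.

0.275

Factoring s from the denominator leaves a polynomial with constant term 22, so the system is type 1.
K_v = lim_{s→0} s·G(s) = 80 / 22 = 40/11.
e_ss = 1/K_v = 1/(40/11) = 0.275.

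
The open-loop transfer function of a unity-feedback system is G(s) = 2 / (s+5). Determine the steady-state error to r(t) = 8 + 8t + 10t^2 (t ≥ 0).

No free integrators in G(s): this is a type 0 system. Taking each input component in turn:
  • 8: e_ss = 8/(1+K_p) with K_p=0.4 → 40/7.
  • 8t: a type-0 system cannot track it, e_ss → ∞.
  • 10t^2: a type-0 system cannot track it, e_ss → ∞.
The unbounded component dominates.

infinity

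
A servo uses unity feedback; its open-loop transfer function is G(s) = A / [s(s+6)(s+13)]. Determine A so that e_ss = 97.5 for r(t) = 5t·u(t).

One free integrator in G(s): this is a type 1 system.
K_v = lim_{s→0} s·G(s) = A / (6·13) = (1/78)·A.
e_ss = 5/K_v = 97.5 ⇒ K_v = 2/39 ⇒ A = (2/39)/(1/78) = 4.

4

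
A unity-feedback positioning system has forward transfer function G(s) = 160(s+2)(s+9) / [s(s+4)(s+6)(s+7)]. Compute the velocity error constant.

System type = 1 (one pole at s=0).
K_v = lim_{s→0} s·G(s) = 160·2·9 / (4·6·7) = 120/7.

120/7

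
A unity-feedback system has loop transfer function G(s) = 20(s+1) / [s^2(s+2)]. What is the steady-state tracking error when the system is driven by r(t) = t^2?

0.2

G(s) has two factors of s in the denominator, so the system is type 2.
K_a = lim_{s→0} s^2·G(s) = 20·1 / (2) = 10.
r(t) = t^2 gives R(s) = 2/s^3.
e_ss = 2/K_a = 2/10 = 0.2.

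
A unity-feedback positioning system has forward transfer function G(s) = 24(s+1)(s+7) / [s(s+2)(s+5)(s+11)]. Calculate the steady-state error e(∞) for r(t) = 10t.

G(s) has one factor of s in the denominator, so the system is type 1.
K_v = lim_{s→0} s·G(s) = 24·1·7 / (2·5·11) = 84/55.
e_ss = 10/K_v = 10/(84/55) = 275/42.

275/42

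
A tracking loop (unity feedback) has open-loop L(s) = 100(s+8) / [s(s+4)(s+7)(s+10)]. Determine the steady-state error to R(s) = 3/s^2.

The open loop has one pole at the origin → type 1 system.
K_v = lim_{s→0} s·L(s) = 100·8 / (4·7·10) = 20/7.
e_ss = 3/K_v = 3/(20/7) = 1.05.

1.05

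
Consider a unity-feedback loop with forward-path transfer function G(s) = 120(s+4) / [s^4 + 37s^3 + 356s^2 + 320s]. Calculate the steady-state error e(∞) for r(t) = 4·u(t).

0

Factoring s from the denominator leaves a polynomial with constant term 320, so the system is type 1.
A type-1 system has K_p = ∞, so it tracks a step input with zero steady-state error.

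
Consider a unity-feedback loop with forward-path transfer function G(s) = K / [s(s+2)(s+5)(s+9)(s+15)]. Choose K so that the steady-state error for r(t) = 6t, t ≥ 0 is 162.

50

G(s) has one factor of s in the denominator, so the system is type 1.
K_v = lim_{s→0} s·G(s) = K / (2·5·9·15) = (1/1350)·K.
e_ss = 6/K_v = 162 ⇒ K_v = 1/27 ⇒ K = (1/27)/(1/1350) = 50.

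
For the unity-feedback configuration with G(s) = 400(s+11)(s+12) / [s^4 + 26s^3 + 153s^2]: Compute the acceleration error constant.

17600/51

Lowest-order denominator term is 153s^2, so the open loop has 2 poles at the origin → type 2 system.
K_a = lim_{s→0} s^2·G(s) = 400·11·12 / 153 = 17600/51.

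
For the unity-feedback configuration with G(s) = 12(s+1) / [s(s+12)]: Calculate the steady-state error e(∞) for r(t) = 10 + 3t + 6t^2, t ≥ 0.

System type = 1 (one pole at s=0). Taking each input component in turn:
  • 10: tracked with zero error.
  • 3t: e_ss = 3/K_v with K_v=1 → 3.
  • 6t^2: a type-1 system cannot track it, e_ss → ∞.
The unbounded component dominates.

infinity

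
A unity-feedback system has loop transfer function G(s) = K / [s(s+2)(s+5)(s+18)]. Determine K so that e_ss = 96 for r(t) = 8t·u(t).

System type = 1 (one pole at s=0).
K_v = lim_{s→0} s·G(s) = K / (2·5·18) = (1/180)·K.
e_ss = 8/K_v = 96 ⇒ K_v = 1/12 ⇒ K = (1/12)/(1/180) = 15.

15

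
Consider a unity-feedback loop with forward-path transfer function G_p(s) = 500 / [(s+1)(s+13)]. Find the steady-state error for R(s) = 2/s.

System type = 0 (no poles at s=0).
K_p = lim_{s→0} G_p(s) = 500 / (1·13) = 500/13.
e_ss = 2/(1 + K_p) = 2/(513/13) = 26/513.

26/513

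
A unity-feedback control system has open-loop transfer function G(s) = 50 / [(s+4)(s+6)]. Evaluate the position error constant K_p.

25/12

G(s) has no factors of s in the denominator, so the system is type 0.
K_p = lim_{s→0} G(s) = 50 / (4·6) = 25/12.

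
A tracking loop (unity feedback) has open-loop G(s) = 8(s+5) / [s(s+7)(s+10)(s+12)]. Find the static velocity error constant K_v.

One free integrator in G(s): this is a type 1 system.
K_v = lim_{s→0} s·G(s) = 8·5 / (7·10·12) = 1/21.

1/21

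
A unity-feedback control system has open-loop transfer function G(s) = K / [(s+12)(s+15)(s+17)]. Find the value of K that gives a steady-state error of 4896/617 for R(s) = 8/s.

25

No free integrators in G(s): this is a type 0 system.
K_p = lim_{s→0} G(s) = K / (12·15·17) = (1/3060)·K.
e_ss = 8/(1 + K_p) = 4896/617 ⇒ 1 + (1/3060)·K = 617/612 ⇒ K = 25.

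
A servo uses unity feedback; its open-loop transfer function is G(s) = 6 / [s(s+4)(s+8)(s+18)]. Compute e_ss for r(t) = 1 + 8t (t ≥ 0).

G(s) has one factor of s in the denominator, so the system is type 1. By superposition:
  • 1: tracked with zero error.
  • 8t: e_ss = 8/K_v with K_v=1/96 → 768.
Total e_ss = 768.

768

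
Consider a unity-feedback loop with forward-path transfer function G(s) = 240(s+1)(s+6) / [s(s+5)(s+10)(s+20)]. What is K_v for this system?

One free integrator in G(s): this is a type 1 system.
K_v = lim_{s→0} s·G(s) = 240·1·6 / (5·10·20) = 1.44.

1.44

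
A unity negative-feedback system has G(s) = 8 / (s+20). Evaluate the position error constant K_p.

0.4

No free integrators in G(s): this is a type 0 system.
K_p = lim_{s→0} G(s) = 8 / (20) = 0.4.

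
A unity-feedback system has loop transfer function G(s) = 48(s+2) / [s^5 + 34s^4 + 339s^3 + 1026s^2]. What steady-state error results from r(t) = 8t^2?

171

The denominator has no term below 1026s^2 — 2 poles at s=0, type 2.
K_a = lim_{s→0} s^2·G(s) = 48·2 / 1026 = 16/171.
r(t) = 8t^2 gives R(s) = 16/s^3.
e_ss = 16/K_a = 16/(16/171) = 171.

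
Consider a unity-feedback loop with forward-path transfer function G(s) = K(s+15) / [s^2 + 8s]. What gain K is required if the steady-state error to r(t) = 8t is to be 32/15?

2

Lowest-order denominator term is 8s, so the open loop has 1 pole at the origin → type 1 system.
K_v = lim_{s→0} s·G(s) = K·15 / 8 = 1.875·K.
e_ss = 8/K_v = 32/15 ⇒ K_v = 3.75 ⇒ K = 3.75/1.875 = 2.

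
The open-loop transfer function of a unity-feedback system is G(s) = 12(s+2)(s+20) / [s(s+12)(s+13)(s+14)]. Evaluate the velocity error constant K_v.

One free integrator in G(s): this is a type 1 system.
K_v = lim_{s→0} s·G(s) = 12·2·20 / (12·13·14) = 20/91.

20/91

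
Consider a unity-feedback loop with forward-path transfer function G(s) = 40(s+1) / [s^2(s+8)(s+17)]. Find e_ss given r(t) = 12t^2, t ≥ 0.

System type = 2 (two poles at s=0).
K_a = lim_{s→0} s^2·G(s) = 40·1 / (8·17) = 5/17.
r(t) = 12t^2 gives R(s) = 24/s^3.
e_ss = 24/K_a = 24/(5/17) = 81.6.

81.6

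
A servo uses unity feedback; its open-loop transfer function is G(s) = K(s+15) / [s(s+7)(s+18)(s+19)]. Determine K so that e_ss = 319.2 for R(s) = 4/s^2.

2

G(s) has one factor of s in the denominator, so the system is type 1.
K_v = lim_{s→0} s·G(s) = K·15 / (7·18·19) = (5/798)·K.
e_ss = 4/K_v = 319.2 ⇒ K_v = 5/399 ⇒ K = (5/399)/(5/798) = 2.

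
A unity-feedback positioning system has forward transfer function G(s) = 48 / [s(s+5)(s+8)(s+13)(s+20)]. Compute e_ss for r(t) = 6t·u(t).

G(s) has one factor of s in the denominator, so the system is type 1.
K_v = lim_{s→0} s·G(s) = 48 / (5·8·13·20) = 3/650.
e_ss = 6/K_v = 6/(3/650) = 1300.

1300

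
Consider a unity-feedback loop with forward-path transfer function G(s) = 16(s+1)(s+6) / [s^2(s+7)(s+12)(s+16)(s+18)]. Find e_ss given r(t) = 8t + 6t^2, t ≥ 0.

3024

Two free integrators in G(s): this is a type 2 system. Treating each term separately:
  • 8t: tracked with zero error.
  • 6t^2: e_ss = 12/K_a with K_a=1/252 → 3024.
Total e_ss = 3024.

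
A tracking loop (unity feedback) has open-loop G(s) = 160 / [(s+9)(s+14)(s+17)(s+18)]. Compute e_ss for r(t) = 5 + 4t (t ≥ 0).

The open loop has no poles at the origin → type 0 system. By superposition:
  • 5: e_ss = 5/(1+K_p) with K_p=40/9639 → 48195/9679.
  • 4t: a type-0 system cannot track it, e_ss → ∞.
The unbounded component dominates.

infinity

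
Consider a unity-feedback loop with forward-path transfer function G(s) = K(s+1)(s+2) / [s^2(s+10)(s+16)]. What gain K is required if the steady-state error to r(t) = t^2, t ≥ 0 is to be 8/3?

System type = 2 (two poles at s=0).
K_a = lim_{s→0} s^2·G(s) = K·1·2 / (10·16) = 0.0125·K.
e_ss = 2/K_a = 8/3 ⇒ K_a = 0.75 ⇒ K = 0.75/0.0125 = 60.

60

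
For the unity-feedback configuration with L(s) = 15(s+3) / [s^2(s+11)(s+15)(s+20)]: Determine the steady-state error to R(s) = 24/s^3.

The open loop has two poles at the origin → type 2 system.
K_a = lim_{s→0} s^2·L(s) = 15·3 / (11·15·20) = 3/220.
r(t) = 12t^2 gives R(s) = 24/s^3.
e_ss = 24/K_a = 24/(3/220) = 1760.

1760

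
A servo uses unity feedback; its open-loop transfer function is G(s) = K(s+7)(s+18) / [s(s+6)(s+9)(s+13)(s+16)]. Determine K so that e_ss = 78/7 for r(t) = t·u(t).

The open loop has one pole at the origin → type 1 system.
K_v = lim_{s→0} s·G(s) = K·7·18 / (6·9·13·16) = (7/624)·K.
e_ss = 1/K_v = 78/7 ⇒ K_v = 7/78 ⇒ K = (7/78)/(7/624) = 8.

8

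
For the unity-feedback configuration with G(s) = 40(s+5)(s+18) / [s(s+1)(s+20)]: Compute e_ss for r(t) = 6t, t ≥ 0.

G(s) has one factor of s in the denominator, so the system is type 1.
K_v = lim_{s→0} s·G(s) = 40·5·18 / (1·20) = 180.
e_ss = 6/K_v = 6/180 = 1/30.

1/30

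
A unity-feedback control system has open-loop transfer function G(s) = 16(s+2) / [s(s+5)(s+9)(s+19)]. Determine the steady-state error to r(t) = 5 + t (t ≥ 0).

One free integrator in G(s): this is a type 1 system. By superposition:
  • 5: tracked with zero error.
  • t: e_ss = 1/K_v with K_v=32/855 → 855/32.
Total e_ss = 855/32.

855/32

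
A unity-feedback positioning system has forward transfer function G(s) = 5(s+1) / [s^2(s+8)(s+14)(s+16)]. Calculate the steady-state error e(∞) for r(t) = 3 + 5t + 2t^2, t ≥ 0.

The open loop has two poles at the origin → type 2 system. Taking each input component in turn:
  • 3: tracked with zero error.
  • 5t: tracked with zero error.
  • 2t^2: e_ss = 4/K_a with K_a=5/1792 → 1433.6.
Total e_ss = 1433.6.

1433.6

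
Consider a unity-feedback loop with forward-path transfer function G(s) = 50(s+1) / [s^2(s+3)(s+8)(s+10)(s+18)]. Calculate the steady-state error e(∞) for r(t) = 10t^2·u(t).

1728

G(s) has two factors of s in the denominator, so the system is type 2.
K_a = lim_{s→0} s^2·G(s) = 50·1 / (3·8·10·18) = 5/432.
r(t) = 10t^2 gives R(s) = 20/s^3.
e_ss = 20/K_a = 20/(5/432) = 1728.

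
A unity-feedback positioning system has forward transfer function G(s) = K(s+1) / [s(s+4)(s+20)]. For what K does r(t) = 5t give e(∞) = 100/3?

The open loop has one pole at the origin → type 1 system.
K_v = lim_{s→0} s·G(s) = K·1 / (4·20) = 0.0125·K.
e_ss = 5/K_v = 100/3 ⇒ K_v = 0.15 ⇒ K = 0.15/0.0125 = 12.

12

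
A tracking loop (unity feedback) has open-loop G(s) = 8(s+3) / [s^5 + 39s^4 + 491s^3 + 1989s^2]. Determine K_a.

Lowest-order denominator term is 1989s^2, so the open loop has 2 poles at the origin → type 2 system.
K_a = lim_{s→0} s^2·G(s) = 8·3 / 1989 = 8/663.

8/663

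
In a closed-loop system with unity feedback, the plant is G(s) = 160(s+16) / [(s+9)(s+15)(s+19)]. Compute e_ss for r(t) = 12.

The open loop has no poles at the origin → type 0 system.
K_p = lim_{s→0} G(s) = 160·16 / (9·15·19) = 512/513.
e_ss = 12/(1 + K_p) = 12/(1025/513) = 6156/1025.

6156/1025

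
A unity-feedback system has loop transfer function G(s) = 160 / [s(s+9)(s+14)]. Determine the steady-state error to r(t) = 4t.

3.15

The open loop has one pole at the origin → type 1 system.
K_v = lim_{s→0} s·G(s) = 160 / (9·14) = 80/63.
e_ss = 4/K_v = 4/(80/63) = 3.15.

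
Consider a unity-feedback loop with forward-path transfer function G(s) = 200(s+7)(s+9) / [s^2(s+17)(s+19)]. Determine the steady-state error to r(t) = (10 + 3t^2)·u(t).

Two free integrators in G(s): this is a type 2 system. By superposition:
  • 10: tracked with zero error.
  • 3t^2: e_ss = 6/K_a with K_a=12600/323 → 323/2100.
Total e_ss = 323/2100.

323/2100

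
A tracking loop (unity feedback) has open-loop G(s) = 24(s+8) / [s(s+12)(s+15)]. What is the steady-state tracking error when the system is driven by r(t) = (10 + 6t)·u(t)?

5.625

System type = 1 (one pole at s=0). Taking each input component in turn:
  • 10: tracked with zero error.
  • 6t: e_ss = 6/K_v with K_v=16/15 → 5.625.
Total e_ss = 5.625.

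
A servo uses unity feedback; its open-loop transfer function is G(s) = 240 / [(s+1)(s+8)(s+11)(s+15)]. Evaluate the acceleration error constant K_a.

The open loop has no poles at the origin → type 0 system.
K_a = lim_{s→0} s^2·G(s) = 0 (the extra factor of s kills the finite limit).

0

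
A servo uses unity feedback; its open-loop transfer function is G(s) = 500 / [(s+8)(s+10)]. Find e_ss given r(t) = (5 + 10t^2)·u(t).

infinity

G(s) has no factors of s in the denominator, so the system is type 0. By superposition:
  • 5: e_ss = 5/(1+K_p) with K_p=6.25 → 20/29.
  • 10t^2: a type-0 system cannot track it, e_ss → ∞.
The unbounded component dominates.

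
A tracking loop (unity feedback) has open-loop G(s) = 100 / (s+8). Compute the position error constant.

System type = 0 (no poles at s=0).
K_p = lim_{s→0} G(s) = 100 / (8) = 12.5.

12.5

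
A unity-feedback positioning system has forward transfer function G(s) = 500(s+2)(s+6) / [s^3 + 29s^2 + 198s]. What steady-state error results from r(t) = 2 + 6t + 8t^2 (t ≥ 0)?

infinity

The denominator has no term below 198s — 1 pole at s=0, type 1. By superposition:
  • 2: tracked with zero error.
  • 6t: e_ss = 6/K_v with K_v=1000/33 → 0.198.
  • 8t^2: a type-1 system cannot track it, e_ss → ∞.
The unbounded component dominates.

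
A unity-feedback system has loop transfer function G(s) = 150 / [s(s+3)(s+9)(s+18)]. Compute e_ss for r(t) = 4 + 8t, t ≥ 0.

25.92

The open loop has one pole at the origin → type 1 system. Taking each input component in turn:
  • 4: tracked with zero error.
  • 8t: e_ss = 8/K_v with K_v=25/81 → 25.92.
Total e_ss = 25.92.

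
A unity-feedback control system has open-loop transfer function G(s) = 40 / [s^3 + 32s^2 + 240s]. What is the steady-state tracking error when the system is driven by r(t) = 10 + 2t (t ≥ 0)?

12

The denominator has no term below 240s — 1 pole at s=0, type 1. Taking each input component in turn:
  • 10: tracked with zero error.
  • 2t: e_ss = 2/K_v with K_v=1/6 → 12.
Total e_ss = 12.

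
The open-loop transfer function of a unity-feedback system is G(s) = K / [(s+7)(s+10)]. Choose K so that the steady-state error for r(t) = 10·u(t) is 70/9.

20

G(s) has no factors of s in the denominator, so the system is type 0.
K_p = lim_{s→0} G(s) = K / (7·10) = (1/70)·K.
e_ss = 10/(1 + K_p) = 70/9 ⇒ 1 + (1/70)·K = 9/7 ⇒ K = 20.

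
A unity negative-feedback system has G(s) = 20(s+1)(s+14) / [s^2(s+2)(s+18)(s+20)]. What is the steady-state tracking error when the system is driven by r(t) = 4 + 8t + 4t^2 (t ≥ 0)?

144/7

G(s) has two factors of s in the denominator, so the system is type 2. By superposition:
  • 4: tracked with zero error.
  • 8t: tracked with zero error.
  • 4t^2: e_ss = 8/K_a with K_a=7/18 → 144/7.
Total e_ss = 144/7.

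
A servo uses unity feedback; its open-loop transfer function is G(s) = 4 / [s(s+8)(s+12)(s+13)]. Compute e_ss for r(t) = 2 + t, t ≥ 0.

System type = 1 (one pole at s=0). Taking each input component in turn:
  • 2: tracked with zero error.
  • t: e_ss = 1/K_v with K_v=1/312 → 312.
Total e_ss = 312.

312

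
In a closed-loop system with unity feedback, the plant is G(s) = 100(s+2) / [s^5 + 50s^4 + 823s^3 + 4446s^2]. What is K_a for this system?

Factoring s^2 from the denominator leaves a polynomial with constant term 4446, so the system is type 2.
K_a = lim_{s→0} s^2·G(s) = 100·2 / 4446 = 100/2223.

100/2223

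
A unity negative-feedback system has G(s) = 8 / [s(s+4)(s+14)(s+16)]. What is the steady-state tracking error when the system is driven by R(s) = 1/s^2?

One free integrator in G(s): this is a type 1 system.
K_v = lim_{s→0} s·G(s) = 8 / (4·14·16) = 1/112.
e_ss = 1/K_v = 1/(1/112) = 112.

112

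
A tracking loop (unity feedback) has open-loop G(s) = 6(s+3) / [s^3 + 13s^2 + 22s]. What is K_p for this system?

K_p = lim_{s→0} G(s); with 1 pole at the origin the limit diverges, so K_p = ∞.

infinity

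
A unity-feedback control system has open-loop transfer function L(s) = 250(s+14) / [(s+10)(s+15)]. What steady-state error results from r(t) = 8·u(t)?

L(s) has no factors of s in the denominator, so the system is type 0.
K_p = lim_{s→0} L(s) = 250·14 / (10·15) = 70/3.
e_ss = 8/(1 + K_p) = 8/(73/3) = 24/73.

24/73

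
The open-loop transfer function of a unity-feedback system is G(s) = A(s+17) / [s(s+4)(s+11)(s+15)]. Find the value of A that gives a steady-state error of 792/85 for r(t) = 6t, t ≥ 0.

25

The open loop has one pole at the origin → type 1 system.
K_v = lim_{s→0} s·G(s) = A·17 / (4·11·15) = (17/660)·A.
e_ss = 6/K_v = 792/85 ⇒ K_v = 85/132 ⇒ A = (85/132)/(17/660) = 25.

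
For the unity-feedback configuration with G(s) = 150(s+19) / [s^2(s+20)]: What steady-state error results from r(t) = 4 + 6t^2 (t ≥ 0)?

8/95

Two free integrators in G(s): this is a type 2 system. Treating each term separately:
  • 4: tracked with zero error.
  • 6t^2: e_ss = 12/K_a with K_a=142.5 → 8/95.
Total e_ss = 8/95.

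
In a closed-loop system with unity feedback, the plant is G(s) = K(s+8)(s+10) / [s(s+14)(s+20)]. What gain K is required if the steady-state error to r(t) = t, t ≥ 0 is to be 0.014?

250

The open loop has one pole at the origin → type 1 system.
K_v = lim_{s→0} s·G(s) = K·8·10 / (14·20) = (2/7)·K.
e_ss = 1/K_v = 0.014 ⇒ K_v = 500/7 ⇒ K = (500/7)/(2/7) = 250.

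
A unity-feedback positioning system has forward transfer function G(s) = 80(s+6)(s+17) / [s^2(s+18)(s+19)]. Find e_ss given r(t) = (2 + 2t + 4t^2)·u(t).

The open loop has two poles at the origin → type 2 system. Taking each input component in turn:
  • 2: tracked with zero error.
  • 2t: tracked with zero error.
  • 4t^2: e_ss = 8/K_a with K_a=1360/57 → 57/170.
Total e_ss = 57/170.

57/170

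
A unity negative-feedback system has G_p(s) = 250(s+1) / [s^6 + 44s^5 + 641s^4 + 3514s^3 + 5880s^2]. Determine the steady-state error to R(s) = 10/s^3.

235.2

The denominator has no term below 5880s^2 — 2 poles at s=0, type 2.
K_a = lim_{s→0} s^2·G_p(s) = 250·1 / 5880 = 25/588.
r(t) = 5t^2 gives R(s) = 10/s^3.
e_ss = 10/K_a = 10/(25/588) = 235.2.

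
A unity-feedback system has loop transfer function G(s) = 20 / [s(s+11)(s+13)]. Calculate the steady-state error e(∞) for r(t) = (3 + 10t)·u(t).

The open loop has one pole at the origin → type 1 system. Treating each term separately:
  • 3: tracked with zero error.
  • 10t: e_ss = 10/K_v with K_v=20/143 → 71.5.
Total e_ss = 71.5.

71.5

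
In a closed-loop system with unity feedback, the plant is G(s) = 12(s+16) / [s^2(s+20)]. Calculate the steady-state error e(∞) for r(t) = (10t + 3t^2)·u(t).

0.625

G(s) has two factors of s in the denominator, so the system is type 2. Treating each term separately:
  • 10t: tracked with zero error.
  • 3t^2: e_ss = 6/K_a with K_a=9.6 → 0.625.
Total e_ss = 0.625.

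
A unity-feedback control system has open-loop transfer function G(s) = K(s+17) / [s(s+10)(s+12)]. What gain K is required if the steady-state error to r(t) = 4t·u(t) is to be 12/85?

200

G(s) has one factor of s in the denominator, so the system is type 1.
K_v = lim_{s→0} s·G(s) = K·17 / (10·12) = (17/120)·K.
e_ss = 4/K_v = 12/85 ⇒ K_v = 85/3 ⇒ K = (85/3)/(17/120) = 200.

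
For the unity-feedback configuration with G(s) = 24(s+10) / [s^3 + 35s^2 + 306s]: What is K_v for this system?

The denominator has no term below 306s — 1 pole at s=0, type 1.
K_v = lim_{s→0} s·G(s) = 24·10 / 306 = 40/51.

40/51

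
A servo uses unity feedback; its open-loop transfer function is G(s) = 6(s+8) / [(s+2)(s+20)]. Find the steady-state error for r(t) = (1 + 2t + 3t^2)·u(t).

G(s) has no factors of s in the denominator, so the system is type 0. By superposition:
  • 1: e_ss = 1/(1+K_p) with K_p=1.2 → 5/11.
  • 2t: a type-0 system cannot track it, e_ss → ∞.
  • 3t^2: a type-0 system cannot track it, e_ss → ∞.
The unbounded component dominates.

infinity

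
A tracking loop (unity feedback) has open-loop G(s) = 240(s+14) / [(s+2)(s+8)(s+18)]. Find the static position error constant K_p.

35/3

No free integrators in G(s): this is a type 0 system.
K_p = lim_{s→0} G(s) = 240·14 / (2·8·18) = 35/3.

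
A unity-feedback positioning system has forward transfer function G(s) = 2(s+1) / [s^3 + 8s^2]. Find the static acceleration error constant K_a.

Factoring s^2 from the denominator leaves a polynomial with constant term 8, so the system is type 2.
K_a = lim_{s→0} s^2·G(s) = 2·1 / 8 = 0.25.

0.25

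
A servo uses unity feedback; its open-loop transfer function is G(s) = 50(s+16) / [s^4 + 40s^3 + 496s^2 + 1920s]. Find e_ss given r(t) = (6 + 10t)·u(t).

24

Factoring s from the denominator leaves a polynomial with constant term 1920, so the system is type 1. Taking each input component in turn:
  • 6: tracked with zero error.
  • 10t: e_ss = 10/K_v with K_v=5/12 → 24.
Total e_ss = 24.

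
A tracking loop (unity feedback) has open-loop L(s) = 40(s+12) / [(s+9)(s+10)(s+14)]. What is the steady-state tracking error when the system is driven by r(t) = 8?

System type = 0 (no poles at s=0).
K_p = lim_{s→0} L(s) = 40·12 / (9·10·14) = 8/21.
e_ss = 8/(1 + K_p) = 8/(29/21) = 168/29.

168/29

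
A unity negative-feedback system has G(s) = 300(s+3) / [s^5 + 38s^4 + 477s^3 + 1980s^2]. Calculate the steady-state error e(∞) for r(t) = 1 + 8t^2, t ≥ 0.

35.2

Factoring s^2 from the denominator leaves a polynomial with constant term 1980, so the system is type 2. Taking each input component in turn:
  • 1: tracked with zero error.
  • 8t^2: e_ss = 16/K_a with K_a=5/11 → 35.2.
Total e_ss = 35.2.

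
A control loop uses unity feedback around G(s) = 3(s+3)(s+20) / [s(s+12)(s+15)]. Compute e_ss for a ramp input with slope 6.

6

G(s) has one factor of s in the denominator, so the system is type 1.
K_v = lim_{s→0} s·G(s) = 3·3·20 / (12·15) = 1.
e_ss = 6/K_v = 6/1 = 6.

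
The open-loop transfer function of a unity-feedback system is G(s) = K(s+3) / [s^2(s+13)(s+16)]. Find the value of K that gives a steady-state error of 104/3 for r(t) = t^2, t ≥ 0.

4

The open loop has two poles at the origin → type 2 system.
K_a = lim_{s→0} s^2·G(s) = K·3 / (13·16) = (3/208)·K.
e_ss = 2/K_a = 104/3 ⇒ K_a = 3/52 ⇒ K = (3/52)/(3/208) = 4.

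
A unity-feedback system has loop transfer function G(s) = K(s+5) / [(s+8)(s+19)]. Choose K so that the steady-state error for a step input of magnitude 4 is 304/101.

10

System type = 0 (no poles at s=0).
K_p = lim_{s→0} G(s) = K·5 / (8·19) = (5/152)·K.
e_ss = 4/(1 + K_p) = 304/101 ⇒ 1 + (5/152)·K = 101/76 ⇒ K = 10.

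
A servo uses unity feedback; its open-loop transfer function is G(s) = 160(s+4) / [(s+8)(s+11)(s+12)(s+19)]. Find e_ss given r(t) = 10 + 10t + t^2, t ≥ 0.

System type = 0 (no poles at s=0). Taking each input component in turn:
  • 10: e_ss = 10/(1+K_p) with K_p=20/627 → 6270/647.
  • 10t: a type-0 system cannot track it, e_ss → ∞.
  • t^2: a type-0 system cannot track it, e_ss → ∞.
The unbounded component dominates.

infinity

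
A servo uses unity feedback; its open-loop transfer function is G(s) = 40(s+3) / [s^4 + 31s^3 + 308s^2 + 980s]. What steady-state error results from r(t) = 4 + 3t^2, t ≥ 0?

Factoring s from the denominator leaves a polynomial with constant term 980, so the system is type 1. Treating each term separately:
  • 4: tracked with zero error.
  • 3t^2: a type-1 system cannot track it, e_ss → ∞.
The unbounded component dominates.

infinity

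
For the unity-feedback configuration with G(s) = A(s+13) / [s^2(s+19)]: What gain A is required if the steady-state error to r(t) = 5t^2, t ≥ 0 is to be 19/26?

Two free integrators in G(s): this is a type 2 system.
K_a = lim_{s→0} s^2·G(s) = A·13 / (19) = (13/19)·A.
e_ss = 10/K_a = 19/26 ⇒ K_a = 260/19 ⇒ A = (260/19)/(13/19) = 20.

20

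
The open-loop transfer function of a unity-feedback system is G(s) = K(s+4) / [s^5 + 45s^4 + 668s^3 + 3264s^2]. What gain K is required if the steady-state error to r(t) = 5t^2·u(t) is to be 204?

40

Factoring s^2 from the denominator leaves a polynomial with constant term 3264, so the system is type 2.
K_a = lim_{s→0} s^2·G(s) = K·4 / 3264 = (1/816)·K.
e_ss = 10/K_a = 204 ⇒ K_a = 5/102 ⇒ K = (5/102)/(1/816) = 40.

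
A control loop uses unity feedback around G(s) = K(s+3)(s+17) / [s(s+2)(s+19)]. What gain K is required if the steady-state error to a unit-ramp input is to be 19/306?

One free integrator in G(s): this is a type 1 system.
K_v = lim_{s→0} s·G(s) = K·3·17 / (2·19) = (51/38)·K.
e_ss = 1/K_v = 19/306 ⇒ K_v = 306/19 ⇒ K = (306/19)/(51/38) = 12.

12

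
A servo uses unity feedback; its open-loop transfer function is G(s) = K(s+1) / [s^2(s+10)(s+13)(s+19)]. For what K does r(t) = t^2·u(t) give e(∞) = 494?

System type = 2 (two poles at s=0).
K_a = lim_{s→0} s^2·G(s) = K·1 / (10·13·19) = (1/2470)·K.
e_ss = 2/K_a = 494 ⇒ K_a = 1/247 ⇒ K = (1/247)/(1/2470) = 10.

10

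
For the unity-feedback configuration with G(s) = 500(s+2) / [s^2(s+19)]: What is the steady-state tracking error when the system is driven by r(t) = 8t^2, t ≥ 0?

0.304

G(s) has two factors of s in the denominator, so the system is type 2.
K_a = lim_{s→0} s^2·G(s) = 500·2 / (19) = 1000/19.
r(t) = 8t^2 gives R(s) = 16/s^3.
e_ss = 16/K_a = 16/(1000/19) = 0.304.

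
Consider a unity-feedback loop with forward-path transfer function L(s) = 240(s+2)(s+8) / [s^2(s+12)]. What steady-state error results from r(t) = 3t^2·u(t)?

L(s) has two factors of s in the denominator, so the system is type 2.
K_a = lim_{s→0} s^2·L(s) = 240·2·8 / (12) = 320.
r(t) = 3t^2 gives R(s) = 6/s^3.
e_ss = 6/K_a = 6/320 = 3/160.

3/160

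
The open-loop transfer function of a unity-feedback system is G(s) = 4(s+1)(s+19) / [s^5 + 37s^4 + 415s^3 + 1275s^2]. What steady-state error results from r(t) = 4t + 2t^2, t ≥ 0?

1275/19

The denominator has no term below 1275s^2 — 2 poles at s=0, type 2. By superposition:
  • 4t: tracked with zero error.
  • 2t^2: e_ss = 4/K_a with K_a=76/1275 → 1275/19.
Total e_ss = 1275/19.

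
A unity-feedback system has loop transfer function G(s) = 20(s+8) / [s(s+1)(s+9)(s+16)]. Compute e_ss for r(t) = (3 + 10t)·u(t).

G(s) has one factor of s in the denominator, so the system is type 1. By superposition:
  • 3: tracked with zero error.
  • 10t: e_ss = 10/K_v with K_v=10/9 → 9.
Total e_ss = 9.

9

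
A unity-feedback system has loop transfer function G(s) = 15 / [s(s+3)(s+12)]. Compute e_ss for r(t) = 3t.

One free integrator in G(s): this is a type 1 system.
K_v = lim_{s→0} s·G(s) = 15 / (3·12) = 5/12.
e_ss = 3/K_v = 3/(5/12) = 7.2.

7.2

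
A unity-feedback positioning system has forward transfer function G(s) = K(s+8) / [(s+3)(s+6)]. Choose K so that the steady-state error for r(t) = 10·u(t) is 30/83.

System type = 0 (no poles at s=0).
K_p = lim_{s→0} G(s) = K·8 / (3·6) = (4/9)·K.
e_ss = 10/(1 + K_p) = 30/83 ⇒ 1 + (4/9)·K = 83/3 ⇒ K = 60.

60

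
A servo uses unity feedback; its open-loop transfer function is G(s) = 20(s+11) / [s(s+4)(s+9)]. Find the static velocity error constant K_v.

G(s) has one factor of s in the denominator, so the system is type 1.
K_v = lim_{s→0} s·G(s) = 20·11 / (4·9) = 55/9.

55/9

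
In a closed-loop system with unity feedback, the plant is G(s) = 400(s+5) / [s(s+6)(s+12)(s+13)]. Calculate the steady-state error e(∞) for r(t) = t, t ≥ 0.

0.468

G(s) has one factor of s in the denominator, so the system is type 1.
K_v = lim_{s→0} s·G(s) = 400·5 / (6·12·13) = 250/117.
e_ss = 1/K_v = 1/(250/117) = 0.468.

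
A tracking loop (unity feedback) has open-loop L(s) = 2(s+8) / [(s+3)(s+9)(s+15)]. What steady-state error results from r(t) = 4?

No free integrators in L(s): this is a type 0 system.
K_p = lim_{s→0} L(s) = 2·8 / (3·9·15) = 16/405.
e_ss = 4/(1 + K_p) = 4/(421/405) = 1620/421.

1620/421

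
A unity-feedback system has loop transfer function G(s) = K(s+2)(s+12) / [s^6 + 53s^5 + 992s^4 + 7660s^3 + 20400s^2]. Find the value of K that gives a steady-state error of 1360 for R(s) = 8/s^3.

The denominator has no term below 20400s^2 — 2 poles at s=0, type 2.
K_a = lim_{s→0} s^2·G(s) = K·2·12 / 20400 = (1/850)·K.
e_ss = 8/K_a = 1360 ⇒ K_a = 1/170 ⇒ K = (1/170)/(1/850) = 5.

5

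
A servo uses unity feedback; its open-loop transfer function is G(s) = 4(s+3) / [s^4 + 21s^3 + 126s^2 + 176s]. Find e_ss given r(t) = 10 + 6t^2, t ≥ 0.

The denominator has no term below 176s — 1 pole at s=0, type 1. Taking each input component in turn:
  • 10: tracked with zero error.
  • 6t^2: a type-1 system cannot track it, e_ss → ∞.
The unbounded component dominates.

infinity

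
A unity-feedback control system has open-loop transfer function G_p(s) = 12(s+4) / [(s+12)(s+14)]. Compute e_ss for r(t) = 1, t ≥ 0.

7/9

System type = 0 (no poles at s=0).
K_p = lim_{s→0} G_p(s) = 12·4 / (12·14) = 2/7.
e_ss = 1/(1 + K_p) = 1/(9/7) = 7/9.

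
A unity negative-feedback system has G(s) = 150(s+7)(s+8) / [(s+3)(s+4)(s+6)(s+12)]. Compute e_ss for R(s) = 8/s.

G(s) has no factors of s in the denominator, so the system is type 0.
K_p = lim_{s→0} G(s) = 150·7·8 / (3·4·6·12) = 175/18.
e_ss = 8/(1 + K_p) = 8/(193/18) = 144/193.

144/193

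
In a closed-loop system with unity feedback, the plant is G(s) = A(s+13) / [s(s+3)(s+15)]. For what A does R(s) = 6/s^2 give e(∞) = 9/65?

One free integrator in G(s): this is a type 1 system.
K_v = lim_{s→0} s·G(s) = A·13 / (3·15) = (13/45)·A.
e_ss = 6/K_v = 9/65 ⇒ K_v = 130/3 ⇒ A = (130/3)/(13/45) = 150.

150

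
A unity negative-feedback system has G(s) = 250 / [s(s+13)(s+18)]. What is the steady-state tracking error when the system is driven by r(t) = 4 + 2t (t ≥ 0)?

G(s) has one factor of s in the denominator, so the system is type 1. Treating each term separately:
  • 4: tracked with zero error.
  • 2t: e_ss = 2/K_v with K_v=125/117 → 1.872.
Total e_ss = 1.872.

1.872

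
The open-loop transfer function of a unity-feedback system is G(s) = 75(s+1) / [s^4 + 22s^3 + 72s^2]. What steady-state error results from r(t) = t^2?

1.92

Lowest-order denominator term is 72s^2, so the open loop has 2 poles at the origin → type 2 system.
K_a = lim_{s→0} s^2·G(s) = 75·1 / 72 = 25/24.
r(t) = t^2 gives R(s) = 2/s^3.
e_ss = 2/K_a = 2/(25/24) = 1.92.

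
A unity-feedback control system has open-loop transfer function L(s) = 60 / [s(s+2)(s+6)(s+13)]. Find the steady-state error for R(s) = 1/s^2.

The open loop has one pole at the origin → type 1 system.
K_v = lim_{s→0} s·L(s) = 60 / (2·6·13) = 5/13.
e_ss = 1/K_v = 1/(5/13) = 2.6.

2.6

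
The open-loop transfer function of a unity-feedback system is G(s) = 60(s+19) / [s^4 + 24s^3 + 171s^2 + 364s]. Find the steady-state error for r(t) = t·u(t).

91/285

Factoring s from the denominator leaves a polynomial with constant term 364, so the system is type 1.
K_v = lim_{s→0} s·G(s) = 60·19 / 364 = 285/91.
e_ss = 1/K_v = 1/(285/91) = 91/285.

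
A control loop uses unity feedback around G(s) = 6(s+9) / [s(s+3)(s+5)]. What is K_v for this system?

3.6

The open loop has one pole at the origin → type 1 system.
K_v = lim_{s→0} s·G(s) = 6·9 / (3·5) = 3.6.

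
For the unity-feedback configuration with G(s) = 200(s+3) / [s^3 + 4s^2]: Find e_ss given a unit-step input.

The denominator has no term below 4s^2 — 2 poles at s=0, type 2.
A type-2 system has K_p = ∞, so it tracks a step input with zero steady-state error.

0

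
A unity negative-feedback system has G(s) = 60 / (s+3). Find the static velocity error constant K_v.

0

G(s) has no factors of s in the denominator, so the system is type 0.
K_v = lim_{s→0} s·G(s) = 0 (the extra factor of s kills the finite limit).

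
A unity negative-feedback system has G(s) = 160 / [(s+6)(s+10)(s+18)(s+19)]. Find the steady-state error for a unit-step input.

513/517

No free integrators in G(s): this is a type 0 system.
K_p = lim_{s→0} G(s) = 160 / (6·10·18·19) = 4/513.
e_ss = 1/(1 + K_p) = 1/(517/513) = 513/517.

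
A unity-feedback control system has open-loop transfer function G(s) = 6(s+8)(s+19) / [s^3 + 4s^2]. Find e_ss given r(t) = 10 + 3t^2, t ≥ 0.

The denominator has no term below 4s^2 — 2 poles at s=0, type 2. Taking each input component in turn:
  • 10: tracked with zero error.
  • 3t^2: e_ss = 6/K_a with K_a=228 → 1/38.
Total e_ss = 1/38.

1/38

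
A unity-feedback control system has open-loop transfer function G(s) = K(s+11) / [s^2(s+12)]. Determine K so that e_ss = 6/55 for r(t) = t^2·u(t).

20

System type = 2 (two poles at s=0).
K_a = lim_{s→0} s^2·G(s) = K·11 / (12) = (11/12)·K.
e_ss = 2/K_a = 6/55 ⇒ K_a = 55/3 ⇒ K = (55/3)/(11/12) = 20.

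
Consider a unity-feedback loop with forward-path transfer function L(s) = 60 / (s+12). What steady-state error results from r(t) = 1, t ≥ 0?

1/6

The open loop has no poles at the origin → type 0 system.
K_p = lim_{s→0} L(s) = 60 / (12) = 5.
e_ss = 1/(1 + K_p) = 1/6.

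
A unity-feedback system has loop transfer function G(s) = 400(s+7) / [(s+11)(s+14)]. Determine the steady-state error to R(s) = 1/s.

11/211

G(s) has no factors of s in the denominator, so the system is type 0.
K_p = lim_{s→0} G(s) = 400·7 / (11·14) = 200/11.
e_ss = 1/(1 + K_p) = 1/(211/11) = 11/211.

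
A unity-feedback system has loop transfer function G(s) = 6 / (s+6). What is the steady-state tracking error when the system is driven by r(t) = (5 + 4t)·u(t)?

infinity

System type = 0 (no poles at s=0). Treating each term separately:
  • 5: e_ss = 5/(1+K_p) with K_p=1 → 2.5.
  • 4t: a type-0 system cannot track it, e_ss → ∞.
The unbounded component dominates.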